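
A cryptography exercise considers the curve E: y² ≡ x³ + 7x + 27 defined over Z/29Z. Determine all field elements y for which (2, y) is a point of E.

x³ + 7x + 27 = 49 ≡ 20 (mod 29).
Square roots of 20 mod 29: 7 and 22 (since 7² = 49 ≡ 20).

7, 22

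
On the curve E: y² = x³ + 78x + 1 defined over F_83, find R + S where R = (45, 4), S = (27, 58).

(20, 4)

(45, 4) + (27, 58). λ = (58 - 4)/(27 - 45) ≡ 54/65 mod 83. 65⁻¹ ≡ 23 (mod 83), so λ ≡ 80.
  x = λ² - 45 - 27 = 6400 - 72 ≡ 20; y = λ·(45 - 20) - 4 ≡ 4. → (20, 4)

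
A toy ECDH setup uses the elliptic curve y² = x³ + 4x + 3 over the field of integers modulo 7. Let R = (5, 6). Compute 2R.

(5, 1)

tangent at (5, 6): λ = (3·5² + 4)/(2·6) ≡ 2/5. 5⁻¹ ≡ 3 (mod 7), so λ ≡ 2·3 ≡ 6.
  x = λ² - 5 - 5 = 36 - 10 ≡ 5; y = λ·(5 - 5) - 6 ≡ 1. → (5, 1)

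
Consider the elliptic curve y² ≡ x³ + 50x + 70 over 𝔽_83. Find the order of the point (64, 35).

5

2P: tangent at (64, 35): λ = (3·64² + 50)/(2·35) ≡ 54/70. 70⁻¹ ≡ 51 (mod 83), so λ ≡ 54·51 ≡ 15.
  x = λ² - 64 - 64 = 225 - 128 ≡ 14; y = λ·(64 - 14) - 35 ≡ 51. → (14, 51)
3P: (14, 51) + (64, 35). λ = (35 - 51)/(64 - 14) ≡ 67/50 mod 83. 50⁻¹ ≡ 5 (mod 83), so λ ≡ 3.
  x = λ² - 14 - 64 = 9 - 78 ≡ 14; y = λ·(14 - 14) - 51 ≡ 32. → (14, 32)
4P: (14, 32) + (64, 35). λ = (35 - 32)/(64 - 14) ≡ 3/50 mod 83. 50⁻¹ ≡ 5 (mod 83) since 50·5 = 250 ≡ 1, so λ ≡ 15.
  x = λ² - 14 - 64 = 225 - 78 ≡ 64; y = λ·(14 - 64) - 32 ≡ 48. → (64, 48)
5P: (64, 48) + (64, 35): same x and y₁ ≡ -y₂, so the sum is O.
5P = O, so the order is 5.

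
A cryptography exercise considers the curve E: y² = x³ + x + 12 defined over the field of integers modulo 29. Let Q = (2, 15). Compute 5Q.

(15, 3)

Repeated addition: build up to 5Q.
2Q: tangent at (2, 15): λ = (3·2² + 1)/(2·15) ≡ 13/1. 1⁻¹ ≡ 1 (mod 29), so λ ≡ 13·1 ≡ 13.
  x = λ² - 2 - 2 = 169 - 4 ≡ 20; y = λ·(2 - 20) - 15 ≡ 12. → (20, 12)
3Q: (20, 12) + (2, 15). λ = (15 - 12)/(2 - 20) ≡ 3/11 mod 29. 11⁻¹ ≡ 8 (mod 29), so λ ≡ 24.
  x = λ² - 20 - 2 = 576 - 22 ≡ 3; y = λ·(20 - 3) - 12 ≡ 19. → (3, 19)
4Q: (3, 19) + (2, 15). λ = (15 - 19)/(2 - 3) ≡ 25/28 mod 29. 28⁻¹ ≡ 28 (mod 29) since 28·28 = 784 ≡ 1, so λ ≡ 4.
  x = λ² - 3 - 2 = 16 - 5 ≡ 11; y = λ·(3 - 11) - 19 ≡ 7. → (11, 7)
5Q: (11, 7) + (2, 15). λ = (15 - 7)/(2 - 11) ≡ 8/20 mod 29. 20⁻¹ ≡ 16 (mod 29), so λ ≡ 12.
  x = λ² - 11 - 2 = 144 - 13 ≡ 15; y = λ·(11 - 15) - 7 ≡ 3. → (15, 3)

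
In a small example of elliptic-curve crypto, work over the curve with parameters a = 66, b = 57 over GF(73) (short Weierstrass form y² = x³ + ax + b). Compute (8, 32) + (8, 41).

The two points share x = 8 and their y-coordinates satisfy 32 + 41 ≡ 0 (mod 73), so they are inverses. Their sum is O.

O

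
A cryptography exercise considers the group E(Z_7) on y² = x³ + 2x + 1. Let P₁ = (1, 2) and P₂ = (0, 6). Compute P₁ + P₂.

(1, 2) + (0, 6). λ = (6 - 2)/(0 - 1) ≡ 4/6 mod 7. 6⁻¹ ≡ 6 (mod 7), so λ ≡ 3.
  x = λ² - 1 - 0 = 9 - 1 ≡ 1; y = λ·(1 - 1) - 2 ≡ 5. → (1, 5)

(1, 5)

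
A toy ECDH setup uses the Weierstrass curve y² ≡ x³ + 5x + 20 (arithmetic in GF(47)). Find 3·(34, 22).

O

Write P = (34, 22).
Repeated addition: build up to 3P.
2P: tangent at (34, 22): λ = (3·34² + 5)/(2·22) ≡ 42/44. 44⁻¹ ≡ 31 (mod 47), so λ ≡ 42·31 ≡ 33.
  x = λ² - 34 - 34 = 1089 - 68 ≡ 34; y = λ·(34 - 34) - 22 ≡ 25. → (34, 25)
3P: (34, 25) + (34, 22): same x and y₁ ≡ -y₂, so the sum is O.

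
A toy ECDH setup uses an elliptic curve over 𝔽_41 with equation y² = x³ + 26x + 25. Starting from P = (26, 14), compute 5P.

Repeated addition: build up to 5P.
2P: tangent at (26, 14): λ = (3·26² + 26)/(2·14) ≡ 4/28. 28⁻¹ ≡ 22 (mod 41), so λ ≡ 4·22 ≡ 6.
  x = λ² - 26 - 26 = 36 - 52 ≡ 25; y = λ·(26 - 25) - 14 ≡ 33. → (25, 33)
3P: (25, 33) + (26, 14). λ = (14 - 33)/(26 - 25) ≡ 22/1 mod 41. 1⁻¹ ≡ 1 (mod 41), so λ ≡ 22.
  x = λ² - 25 - 26 = 484 - 51 ≡ 23; y = λ·(25 - 23) - 33 ≡ 11. → (23, 11)
4P: (23, 11) + (26, 14). λ = (14 - 11)/(26 - 23) ≡ 3/3 mod 41. 3⁻¹ ≡ 14 (mod 41) since 3·14 = 42 ≡ 1, so λ ≡ 1.
  x = λ² - 23 - 26 = 1 - 49 ≡ 34; y = λ·(23 - 34) - 11 ≡ 19. → (34, 19)
5P: (34, 19) + (26, 14). λ = (14 - 19)/(26 - 34) ≡ 36/33 mod 41. 33⁻¹ ≡ 5 (mod 41) since 33·5 = 165 ≡ 1, so λ ≡ 16.
  x = λ² - 34 - 26 = 256 - 60 ≡ 32; y = λ·(34 - 32) - 19 ≡ 13. → (32, 13)

(32, 13)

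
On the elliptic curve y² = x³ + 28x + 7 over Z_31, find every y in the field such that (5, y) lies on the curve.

x³ + 28x + 7 = 272 ≡ 24 (mod 31).
24 is a non-residue mod 31; no y exists.

none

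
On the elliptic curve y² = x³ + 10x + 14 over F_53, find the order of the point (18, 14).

3

2P: tangent at (18, 14): λ = (3·18² + 10)/(2·14) ≡ 28/28. 28⁻¹ ≡ 36 (mod 53), so λ ≡ 28·36 ≡ 1.
  x = λ² - 18 - 18 = 1 - 36 ≡ 18; y = λ·(18 - 18) - 14 ≡ 39. → (18, 39)
3P: (18, 39) + (18, 14): same x and y₁ ≡ -y₂, so the sum is ∞.
3P = ∞, so the order is 3.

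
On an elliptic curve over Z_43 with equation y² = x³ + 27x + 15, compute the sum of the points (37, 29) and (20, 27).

(0, 31)

(37, 29) + (20, 27). λ = (27 - 29)/(20 - 37) ≡ 41/26 mod 43. 26⁻¹ ≡ 5 (mod 43), so λ ≡ 33.
  x = λ² - 37 - 20 = 1089 - 57 ≡ 0; y = λ·(37 - 0) - 29 ≡ 31. → (0, 31)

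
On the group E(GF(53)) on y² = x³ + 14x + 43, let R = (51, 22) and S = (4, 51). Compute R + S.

(14, 42)

(51, 22) + (4, 51). λ = (51 - 22)/(4 - 51) ≡ 29/6 mod 53. 6⁻¹ ≡ 9 (mod 53), so λ ≡ 49.
  x = λ² - 51 - 4 = 2401 - 55 ≡ 14; y = λ·(51 - 14) - 22 ≡ 42. → (14, 42)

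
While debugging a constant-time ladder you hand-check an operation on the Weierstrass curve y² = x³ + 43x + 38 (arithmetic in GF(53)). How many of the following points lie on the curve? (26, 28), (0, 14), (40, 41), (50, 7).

(26, 28): 28² ≡ 42, rhs ≡ 23 → off.
(0, 14): 14² ≡ 37, rhs ≡ 38 → off.
(40, 41): 41² ≡ 38, rhs ≡ 38 → on.
(50, 7): 7² ≡ 49, rhs ≡ 41 → off.

1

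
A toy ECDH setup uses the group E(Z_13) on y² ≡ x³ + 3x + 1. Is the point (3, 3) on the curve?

y² = 3² ≡ 9; x³ + 3x + 1 = 37 ≡ 11 (mod 13). 9 ≠ 11.

no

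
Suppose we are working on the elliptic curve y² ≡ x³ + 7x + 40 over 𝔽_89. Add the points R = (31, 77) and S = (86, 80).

(31, 77) + (86, 80). λ = (80 - 77)/(86 - 31) ≡ 3/55 mod 89. 55⁻¹ ≡ 34 (mod 89) since 55·34 = 1870 ≡ 1, so λ ≡ 13.
  x = λ² - 31 - 86 = 169 - 117 ≡ 52; y = λ·(31 - 52) - 77 ≡ 6. → (52, 6)

(52, 6)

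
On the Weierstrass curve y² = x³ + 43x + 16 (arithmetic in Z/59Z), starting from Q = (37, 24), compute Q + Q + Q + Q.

(1, 58)

Double-and-add on 4 = (100)₂. Start with Q = (37, 24) for the leading 1-bit.
double: tangent at (37, 24): λ = (3·37² + 43)/(2·24) ≡ 20/48. 48⁻¹ ≡ 16 (mod 59) since 48·16 = 768 ≡ 1, so λ ≡ 20·16 ≡ 25.
  x = λ² - 37 - 37 = 625 - 74 ≡ 20; y = λ·(37 - 20) - 24 ≡ 47. → (20, 47)
double: tangent at (20, 47): λ = (3·20² + 43)/(2·47) ≡ 4/35. 35⁻¹ ≡ 27 (mod 59), so λ ≡ 4·27 ≡ 49.
  x = λ² - 20 - 20 = 2401 - 40 ≡ 1; y = λ·(20 - 1) - 47 ≡ 58. → (1, 58)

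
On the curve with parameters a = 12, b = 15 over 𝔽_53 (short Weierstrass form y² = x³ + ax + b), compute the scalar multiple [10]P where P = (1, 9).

Double-and-add on 10 = (1010)₂. Start with P = (1, 9) for the leading 1-bit.
double: tangent at (1, 9): λ = (3·1² + 12)/(2·9) ≡ 15/18. 18⁻¹ ≡ 3 (mod 53), so λ ≡ 15·3 ≡ 45.
  x = λ² - 1 - 1 = 2025 - 2 ≡ 9; y = λ·(1 - 9) - 9 ≡ 2. → (9, 2)
double: tangent at (9, 2): λ = (3·9² + 12)/(2·2) ≡ 43/4. 4⁻¹ ≡ 40 (mod 53) since 4·40 = 160 ≡ 1, so λ ≡ 43·40 ≡ 24.
  x = λ² - 9 - 9 = 576 - 18 ≡ 28; y = λ·(9 - 28) - 2 ≡ 19. → (28, 19)
add P: (28, 19) + (1, 9). λ = (9 - 19)/(1 - 28) ≡ 43/26 mod 53. 26⁻¹ ≡ 51 (mod 53) since 26·51 = 1326 ≡ 1, so λ ≡ 20.
  x = λ² - 28 - 1 = 400 - 29 ≡ 0; y = λ·(28 - 0) - 19 ≡ 11. → (0, 11)
double: tangent at (0, 11): λ = (3·0² + 12)/(2·11) ≡ 12/22. 22⁻¹ ≡ 41 (mod 53) since 22·41 = 902 ≡ 1, so λ ≡ 12·41 ≡ 15.
  x = λ² - 0 - 0 = 225 - 0 ≡ 13; y = λ·(0 - 13) - 11 ≡ 6. → (13, 6)

(13, 6)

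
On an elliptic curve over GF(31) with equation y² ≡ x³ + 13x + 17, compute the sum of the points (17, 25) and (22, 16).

(17, 25) + (22, 16). λ = (16 - 25)/(22 - 17) ≡ 22/5 mod 31. 5⁻¹ ≡ 25 (mod 31), so λ ≡ 23.
  x = λ² - 17 - 22 = 529 - 39 ≡ 25; y = λ·(17 - 25) - 25 ≡ 8. → (25, 8)

(25, 8)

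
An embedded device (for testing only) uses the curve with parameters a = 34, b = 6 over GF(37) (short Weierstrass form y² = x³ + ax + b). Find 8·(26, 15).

Write G = (26, 15).
Double-and-add on 8 = (1000)₂. Start with G = (26, 15) for the leading 1-bit.
double: tangent at (26, 15): λ = (3·26² + 34)/(2·15) ≡ 27/30. 30⁻¹ ≡ 21 (mod 37), so λ ≡ 27·21 ≡ 12.
  x = λ² - 26 - 26 = 144 - 52 ≡ 18; y = λ·(26 - 18) - 15 ≡ 7. → (18, 7)
double: tangent at (18, 7): λ = (3·18² + 34)/(2·7) ≡ 7/14. 14⁻¹ ≡ 8 (mod 37), so λ ≡ 7·8 ≡ 19.
  x = λ² - 18 - 18 = 361 - 36 ≡ 29; y = λ·(18 - 29) - 7 ≡ 6. → (29, 6)
double: tangent at (29, 6): λ = (3·29² + 34)/(2·6) ≡ 4/12. 12⁻¹ ≡ 34 (mod 37) since 12·34 = 408 ≡ 1, so λ ≡ 4·34 ≡ 25.
  x = λ² - 29 - 29 = 625 - 58 ≡ 12; y = λ·(29 - 12) - 6 ≡ 12. → (12, 12)

(12, 12)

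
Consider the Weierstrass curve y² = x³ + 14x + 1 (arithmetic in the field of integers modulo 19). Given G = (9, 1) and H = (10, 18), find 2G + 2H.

(18, 9)

First 2G:
Repeated addition: build up to 2G.
2G: tangent at (9, 1): λ = (3·9² + 14)/(2·1) ≡ 10/2. 2⁻¹ ≡ 10 (mod 19), so λ ≡ 10·10 ≡ 5.
  x = λ² - 9 - 9 = 25 - 18 ≡ 7; y = λ·(9 - 7) - 1 ≡ 9. → (7, 9)
2G = (7, 9).
Next 2H:
Repeated addition: build up to 2H.
2H: tangent at (10, 18): λ = (3·10² + 14)/(2·18) ≡ 10/17. 17⁻¹ ≡ 9 (mod 19) since 17·9 = 153 ≡ 1, so λ ≡ 10·9 ≡ 14.
  x = λ² - 10 - 10 = 196 - 20 ≡ 5; y = λ·(10 - 5) - 18 ≡ 14. → (5, 14)
2H = (5, 14).
Finally 2G + 2H:
(7, 9) + (5, 14). λ = (14 - 9)/(5 - 7) ≡ 5/17 mod 19. 17⁻¹ ≡ 9 (mod 19), so λ ≡ 7.
  x = λ² - 7 - 5 = 49 - 12 ≡ 18; y = λ·(7 - 18) - 9 ≡ 9. → (18, 9)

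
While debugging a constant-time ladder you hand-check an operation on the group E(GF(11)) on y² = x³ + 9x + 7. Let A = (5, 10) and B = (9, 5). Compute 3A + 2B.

First 3A:
Repeated addition: build up to 3A.
2A: tangent at (5, 10): λ = (3·5² + 9)/(2·10) ≡ 7/9. 9⁻¹ ≡ 5 (mod 11), so λ ≡ 7·5 ≡ 2.
  x = λ² - 5 - 5 = 4 - 10 ≡ 5; y = λ·(5 - 5) - 10 ≡ 1. → (5, 1)
3A: (5, 1) + (5, 10): same x and y₁ ≡ -y₂, so the sum is O.
3A = O.
Next 2B:
Repeated addition: build up to 2B.
2B: tangent at (9, 5): λ = (3·9² + 9)/(2·5) ≡ 10/10. 10⁻¹ ≡ 10 (mod 11), so λ ≡ 10·10 ≡ 1.
  x = λ² - 9 - 9 = 1 - 18 ≡ 5; y = λ·(9 - 5) - 5 ≡ 10. → (5, 10)
2B = (5, 10).
Finally 3A + 2B:
O + (5, 10) = (5, 10) (identity).

(5, 10)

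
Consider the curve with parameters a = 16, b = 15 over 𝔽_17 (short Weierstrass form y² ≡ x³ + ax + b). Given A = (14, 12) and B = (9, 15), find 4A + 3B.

First 4A:
Repeated addition: build up to 4A.
2A: tangent at (14, 12): λ = (3·14² + 16)/(2·12) ≡ 9/7. 7⁻¹ ≡ 5 (mod 17), so λ ≡ 9·5 ≡ 11.
  x = λ² - 14 - 14 = 121 - 28 ≡ 8; y = λ·(14 - 8) - 12 ≡ 3. → (8, 3)
3A: (8, 3) + (14, 12). λ = (12 - 3)/(14 - 8) ≡ 9/6 mod 17. 6⁻¹ ≡ 3 (mod 17) since 6·3 = 18 ≡ 1, so λ ≡ 10.
  x = λ² - 8 - 14 = 100 - 22 ≡ 10; y = λ·(8 - 10) - 3 ≡ 11. → (10, 11)
4A: (10, 11) + (14, 12). λ = (12 - 11)/(14 - 10) ≡ 1/4 mod 17. 4⁻¹ ≡ 13 (mod 17) since 4·13 = 52 ≡ 1, so λ ≡ 13.
  x = λ² - 10 - 14 = 169 - 24 ≡ 9; y = λ·(10 - 9) - 11 ≡ 2. → (9, 2)
4A = (9, 2).
Next 3B:
Repeated addition: build up to 3B.
2B: tangent at (9, 15): λ = (3·9² + 16)/(2·15) ≡ 4/13. 13⁻¹ ≡ 4 (mod 17), so λ ≡ 4·4 ≡ 16.
  x = λ² - 9 - 9 = 256 - 18 ≡ 0; y = λ·(9 - 0) - 15 ≡ 10. → (0, 10)
3B: (0, 10) + (9, 15). λ = (15 - 10)/(9 - 0) ≡ 5/9 mod 17. 9⁻¹ ≡ 2 (mod 17) since 9·2 = 18 ≡ 1, so λ ≡ 10.
  x = λ² - 0 - 9 = 100 - 9 ≡ 6; y = λ·(0 - 6) - 10 ≡ 15. → (6, 15)
3B = (6, 15).
Finally 4A + 3B:
(9, 2) + (6, 15). λ = (15 - 2)/(6 - 9) ≡ 13/14 mod 17. 14⁻¹ ≡ 11 (mod 17), so λ ≡ 7.
  x = λ² - 9 - 6 = 49 - 15 ≡ 0; y = λ·(9 - 0) - 2 ≡ 10. → (0, 10)

(0, 10)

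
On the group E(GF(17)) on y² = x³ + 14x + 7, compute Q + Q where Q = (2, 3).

tangent at (2, 3): λ = (3·2² + 14)/(2·3) ≡ 9/6. 6⁻¹ ≡ 3 (mod 17) since 6·3 = 18 ≡ 1, so λ ≡ 9·3 ≡ 10.
  x = λ² - 2 - 2 = 100 - 4 ≡ 11; y = λ·(2 - 11) - 3 ≡ 9. → (11, 9)

(11, 9)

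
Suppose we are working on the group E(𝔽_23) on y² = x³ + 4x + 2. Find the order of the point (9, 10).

3

2P: tangent at (9, 10): λ = (3·9² + 4)/(2·10) ≡ 17/20. 20⁻¹ ≡ 15 (mod 23) since 20·15 = 300 ≡ 1, so λ ≡ 17·15 ≡ 2.
  x = λ² - 9 - 9 = 4 - 18 ≡ 9; y = λ·(9 - 9) - 10 ≡ 13. → (9, 13)
3P: (9, 13) + (9, 10): same x and y₁ ≡ -y₂, so the sum is O.
3P = O, so the order is 3.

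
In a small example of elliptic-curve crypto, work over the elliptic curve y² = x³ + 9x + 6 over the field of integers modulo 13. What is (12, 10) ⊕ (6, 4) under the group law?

(12, 10) + (6, 4). λ = (4 - 10)/(6 - 12) ≡ 7/7 mod 13. 7⁻¹ ≡ 2 (mod 13) since 7·2 = 14 ≡ 1, so λ ≡ 1.
  x = λ² - 12 - 6 = 1 - 18 ≡ 9; y = λ·(12 - 9) - 10 ≡ 6. → (9, 6)

(9, 6)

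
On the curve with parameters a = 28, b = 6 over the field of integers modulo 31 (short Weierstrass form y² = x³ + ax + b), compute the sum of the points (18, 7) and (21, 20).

(28, 22)

(18, 7) + (21, 20). λ = (20 - 7)/(21 - 18) ≡ 13/3 mod 31. 3⁻¹ ≡ 21 (mod 31), so λ ≡ 25.
  x = λ² - 18 - 21 = 625 - 39 ≡ 28; y = λ·(18 - 28) - 7 ≡ 22. → (28, 22)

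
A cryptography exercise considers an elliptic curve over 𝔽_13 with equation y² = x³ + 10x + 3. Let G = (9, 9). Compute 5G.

Repeated addition: build up to 5G.
2G: tangent at (9, 9): λ = (3·9² + 10)/(2·9) ≡ 6/5. 5⁻¹ ≡ 8 (mod 13), so λ ≡ 6·8 ≡ 9.
  x = λ² - 9 - 9 = 81 - 18 ≡ 11; y = λ·(9 - 11) - 9 ≡ 12. → (11, 12)
3G: (11, 12) + (9, 9). λ = (9 - 12)/(9 - 11) ≡ 10/11 mod 13. 11⁻¹ ≡ 6 (mod 13), so λ ≡ 8.
  x = λ² - 11 - 9 = 64 - 20 ≡ 5; y = λ·(11 - 5) - 12 ≡ 10. → (5, 10)
4G: (5, 10) + (9, 9). λ = (9 - 10)/(9 - 5) ≡ 12/4 mod 13. 4⁻¹ ≡ 10 (mod 13) since 4·10 = 40 ≡ 1, so λ ≡ 3.
  x = λ² - 5 - 9 = 9 - 14 ≡ 8; y = λ·(5 - 8) - 10 ≡ 7. → (8, 7)
5G: (8, 7) + (9, 9). λ = (9 - 7)/(9 - 8) ≡ 2/1 mod 13. 1⁻¹ ≡ 1 (mod 13), so λ ≡ 2.
  x = λ² - 8 - 9 = 4 - 17 ≡ 0; y = λ·(8 - 0) - 7 ≡ 9. → (0, 9)

(0, 9)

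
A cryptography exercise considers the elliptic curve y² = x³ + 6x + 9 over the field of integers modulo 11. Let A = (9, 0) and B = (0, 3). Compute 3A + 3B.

First 3A:
Repeated addition: build up to 3A.
2A: (9, 0) + (9, 0): same x and y₁ ≡ -y₂, so the sum is O.
3A: O + (9, 0) = (9, 0) (identity).
3A = (9, 0).
Next 3B:
Repeated addition: build up to 3B.
2B: tangent at (0, 3): λ = (3·0² + 6)/(2·3) ≡ 6/6. 6⁻¹ ≡ 2 (mod 11), so λ ≡ 6·2 ≡ 1.
  x = λ² - 0 - 0 = 1 - 0 ≡ 1; y = λ·(0 - 1) - 3 ≡ 7. → (1, 7)
3B: (1, 7) + (0, 3). λ = (3 - 7)/(0 - 1) ≡ 7/10 mod 11. 10⁻¹ ≡ 10 (mod 11) since 10·10 = 100 ≡ 1, so λ ≡ 4.
  x = λ² - 1 - 0 = 16 - 1 ≡ 4; y = λ·(1 - 4) - 7 ≡ 3. → (4, 3)
3B = (4, 3).
Finally 3A + 3B:
(9, 0) + (4, 3). λ = (3 - 0)/(4 - 9) ≡ 3/6 mod 11. 6⁻¹ ≡ 2 (mod 11), so λ ≡ 6.
  x = λ² - 9 - 4 = 36 - 13 ≡ 1; y = λ·(9 - 1) - 0 ≡ 4. → (1, 4)

(1, 4)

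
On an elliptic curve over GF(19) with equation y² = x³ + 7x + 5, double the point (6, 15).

(18, 15)

tangent at (6, 15): λ = (3·6² + 7)/(2·15) ≡ 1/11. 11⁻¹ ≡ 7 (mod 19), so λ ≡ 1·7 ≡ 7.
  x = λ² - 6 - 6 = 49 - 12 ≡ 18; y = λ·(6 - 18) - 15 ≡ 15. → (18, 15)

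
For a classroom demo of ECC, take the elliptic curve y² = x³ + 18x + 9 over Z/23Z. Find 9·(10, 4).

(0, 20)

Write P = (10, 4).
Repeated addition: build up to 9P.
2P: tangent at (10, 4): λ = (3·10² + 18)/(2·4) ≡ 19/8. 8⁻¹ ≡ 3 (mod 23) since 8·3 = 24 ≡ 1, so λ ≡ 19·3 ≡ 11.
  x = λ² - 10 - 10 = 121 - 20 ≡ 9; y = λ·(10 - 9) - 4 ≡ 7. → (9, 7)
3P: (9, 7) + (10, 4). λ = (4 - 7)/(10 - 9) ≡ 20/1 mod 23. 1⁻¹ ≡ 1 (mod 23), so λ ≡ 20.
  x = λ² - 9 - 10 = 400 - 19 ≡ 13; y = λ·(9 - 13) - 7 ≡ 5. → (13, 5)
4P: (13, 5) + (10, 4). λ = (4 - 5)/(10 - 13) ≡ 22/20 mod 23. 20⁻¹ ≡ 15 (mod 23) since 20·15 = 300 ≡ 1, so λ ≡ 8.
  x = λ² - 13 - 10 = 64 - 23 ≡ 18; y = λ·(13 - 18) - 5 ≡ 1. → (18, 1)
5P: (18, 1) + (10, 4). λ = (4 - 1)/(10 - 18) ≡ 3/15 mod 23. 15⁻¹ ≡ 20 (mod 23) since 15·20 = 300 ≡ 1, so λ ≡ 14.
  x = λ² - 18 - 10 = 196 - 28 ≡ 7; y = λ·(18 - 7) - 1 ≡ 15. → (7, 15)
6P: (7, 15) + (10, 4). λ = (4 - 15)/(10 - 7) ≡ 12/3 mod 23. 3⁻¹ ≡ 8 (mod 23) since 3·8 = 24 ≡ 1, so λ ≡ 4.
  x = λ² - 7 - 10 = 16 - 17 ≡ 22; y = λ·(7 - 22) - 15 ≡ 17. → (22, 17)
7P: (22, 17) + (10, 4). λ = (4 - 17)/(10 - 22) ≡ 10/11 mod 23. 11⁻¹ ≡ 21 (mod 23) since 11·21 = 231 ≡ 1, so λ ≡ 3.
  x = λ² - 22 - 10 = 9 - 32 ≡ 0; y = λ·(22 - 0) - 17 ≡ 3. → (0, 3)
8P: (0, 3) + (10, 4). λ = (4 - 3)/(10 - 0) ≡ 1/10 mod 23. 10⁻¹ ≡ 7 (mod 23), so λ ≡ 7.
  x = λ² - 0 - 10 = 49 - 10 ≡ 16; y = λ·(0 - 16) - 3 ≡ 0. → (16, 0)
9P: (16, 0) + (10, 4). λ = (4 - 0)/(10 - 16) ≡ 4/17 mod 23. 17⁻¹ ≡ 19 (mod 23) since 17·19 = 323 ≡ 1, so λ ≡ 7.
  x = λ² - 16 - 10 = 49 - 26 ≡ 0; y = λ·(16 - 0) - 0 ≡ 20. → (0, 20)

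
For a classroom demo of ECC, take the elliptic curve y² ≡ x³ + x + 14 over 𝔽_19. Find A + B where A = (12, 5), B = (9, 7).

(12, 5) + (9, 7). λ = (7 - 5)/(9 - 12) ≡ 2/16 mod 19. 16⁻¹ ≡ 6 (mod 19), so λ ≡ 12.
  x = λ² - 12 - 9 = 144 - 21 ≡ 9; y = λ·(12 - 9) - 5 ≡ 12. → (9, 12)

(9, 12)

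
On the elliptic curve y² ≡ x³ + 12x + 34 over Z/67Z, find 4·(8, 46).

(34, 45)

Write P = (8, 46).
Repeated addition: build up to 4P.
2P: tangent at (8, 46): λ = (3·8² + 12)/(2·46) ≡ 3/25. 25⁻¹ ≡ 59 (mod 67) since 25·59 = 1475 ≡ 1, so λ ≡ 3·59 ≡ 43.
  x = λ² - 8 - 8 = 1849 - 16 ≡ 24; y = λ·(8 - 24) - 46 ≡ 3. → (24, 3)
3P: (24, 3) + (8, 46). λ = (46 - 3)/(8 - 24) ≡ 43/51 mod 67. 51⁻¹ ≡ 46 (mod 67) since 51·46 = 2346 ≡ 1, so λ ≡ 35.
  x = λ² - 24 - 8 = 1225 - 32 ≡ 54; y = λ·(24 - 54) - 3 ≡ 19. → (54, 19)
4P: (54, 19) + (8, 46). λ = (46 - 19)/(8 - 54) ≡ 27/21 mod 67. 21⁻¹ ≡ 16 (mod 67), so λ ≡ 30.
  x = λ² - 54 - 8 = 900 - 62 ≡ 34; y = λ·(54 - 34) - 19 ≡ 45. → (34, 45)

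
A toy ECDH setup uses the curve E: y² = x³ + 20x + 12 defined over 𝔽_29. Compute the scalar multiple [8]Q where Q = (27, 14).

(15, 2)

Double-and-add on 8 = (1000)₂. Start with Q = (27, 14) for the leading 1-bit.
double: tangent at (27, 14): λ = (3·27² + 20)/(2·14) ≡ 3/28. 28⁻¹ ≡ 28 (mod 29) since 28·28 = 784 ≡ 1, so λ ≡ 3·28 ≡ 26.
  x = λ² - 27 - 27 = 676 - 54 ≡ 13; y = λ·(27 - 13) - 14 ≡ 2. → (13, 2)
double: tangent at (13, 2): λ = (3·13² + 20)/(2·2) ≡ 5/4. 4⁻¹ ≡ 22 (mod 29), so λ ≡ 5·22 ≡ 23.
  x = λ² - 13 - 13 = 529 - 26 ≡ 10; y = λ·(13 - 10) - 2 ≡ 9. → (10, 9)
double: tangent at (10, 9): λ = (3·10² + 20)/(2·9) ≡ 1/18. 18⁻¹ ≡ 21 (mod 29) since 18·21 = 378 ≡ 1, so λ ≡ 1·21 ≡ 21.
  x = λ² - 10 - 10 = 441 - 20 ≡ 15; y = λ·(10 - 15) - 9 ≡ 2. → (15, 2)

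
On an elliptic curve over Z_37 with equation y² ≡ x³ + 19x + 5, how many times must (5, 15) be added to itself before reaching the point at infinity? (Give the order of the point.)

6

2P: tangent at (5, 15): λ = (3·5² + 19)/(2·15) ≡ 20/30. 30⁻¹ ≡ 21 (mod 37) since 30·21 = 630 ≡ 1, so λ ≡ 20·21 ≡ 13.
  x = λ² - 5 - 5 = 169 - 10 ≡ 11; y = λ·(5 - 11) - 15 ≡ 18. → (11, 18)
3P: (11, 18) + (5, 15). λ = (15 - 18)/(5 - 11) ≡ 34/31 mod 37. 31⁻¹ ≡ 6 (mod 37) since 31·6 = 186 ≡ 1, so λ ≡ 19.
  x = λ² - 11 - 5 = 361 - 16 ≡ 12; y = λ·(11 - 12) - 18 ≡ 0. → (12, 0)
4P: (12, 0) + (5, 15). λ = (15 - 0)/(5 - 12) ≡ 15/30 mod 37. 30⁻¹ ≡ 21 (mod 37) since 30·21 = 630 ≡ 1, so λ ≡ 19.
  x = λ² - 12 - 5 = 361 - 17 ≡ 11; y = λ·(12 - 11) - 0 ≡ 19. → (11, 19)
5P: (11, 19) + (5, 15). λ = (15 - 19)/(5 - 11) ≡ 33/31 mod 37. 31⁻¹ ≡ 6 (mod 37), so λ ≡ 13.
  x = λ² - 11 - 5 = 169 - 16 ≡ 5; y = λ·(11 - 5) - 19 ≡ 22. → (5, 22)
6P: (5, 22) + (5, 15): same x and y₁ ≡ -y₂, so the sum is the point at infinity.
6P = the point at infinity, so the order is 6.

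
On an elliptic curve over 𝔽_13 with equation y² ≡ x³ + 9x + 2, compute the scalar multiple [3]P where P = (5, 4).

(3, 11)

Repeated addition: build up to 3P.
2P: tangent at (5, 4): λ = (3·5² + 9)/(2·4) ≡ 6/8. 8⁻¹ ≡ 5 (mod 13) since 8·5 = 40 ≡ 1, so λ ≡ 6·5 ≡ 4.
  x = λ² - 5 - 5 = 16 - 10 ≡ 6; y = λ·(5 - 6) - 4 ≡ 5. → (6, 5)
3P: (6, 5) + (5, 4). λ = (4 - 5)/(5 - 6) ≡ 12/12 mod 13. 12⁻¹ ≡ 12 (mod 13) since 12·12 = 144 ≡ 1, so λ ≡ 1.
  x = λ² - 6 - 5 = 1 - 11 ≡ 3; y = λ·(6 - 3) - 5 ≡ 11. → (3, 11)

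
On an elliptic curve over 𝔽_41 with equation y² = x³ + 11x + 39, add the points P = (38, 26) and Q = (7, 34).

(38, 26) + (7, 34). λ = (34 - 26)/(7 - 38) ≡ 8/10 mod 41. 10⁻¹ ≡ 37 (mod 41), so λ ≡ 9.
  x = λ² - 38 - 7 = 81 - 45 ≡ 36; y = λ·(38 - 36) - 26 ≡ 33. → (36, 33)

(36, 33)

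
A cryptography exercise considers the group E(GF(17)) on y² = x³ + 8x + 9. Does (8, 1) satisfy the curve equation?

no

y² = 1² ≡ 1; x³ + 8x + 9 = 585 ≡ 7 (mod 17). 1 ≠ 7.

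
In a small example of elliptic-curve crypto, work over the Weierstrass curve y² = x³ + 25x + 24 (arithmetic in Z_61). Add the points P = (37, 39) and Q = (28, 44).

(43, 5)

(37, 39) + (28, 44). λ = (44 - 39)/(28 - 37) ≡ 5/52 mod 61. 52⁻¹ ≡ 27 (mod 61) since 52·27 = 1404 ≡ 1, so λ ≡ 13.
  x = λ² - 37 - 28 = 169 - 65 ≡ 43; y = λ·(37 - 43) - 39 ≡ 5. → (43, 5)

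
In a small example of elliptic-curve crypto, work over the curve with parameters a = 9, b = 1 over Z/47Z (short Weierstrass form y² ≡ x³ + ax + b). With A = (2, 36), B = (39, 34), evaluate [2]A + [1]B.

First 2A:
Repeated addition: build up to 2A.
2A: tangent at (2, 36): λ = (3·2² + 9)/(2·36) ≡ 21/25. 25⁻¹ ≡ 32 (mod 47) since 25·32 = 800 ≡ 1, so λ ≡ 21·32 ≡ 14.
  x = λ² - 2 - 2 = 196 - 4 ≡ 4; y = λ·(2 - 4) - 36 ≡ 30. → (4, 30)
2A = (4, 30).
Finally 2A + B:
(4, 30) + (39, 34). λ = (34 - 30)/(39 - 4) ≡ 4/35 mod 47. 35⁻¹ ≡ 43 (mod 47), so λ ≡ 31.
  x = λ² - 4 - 39 = 961 - 43 ≡ 25; y = λ·(4 - 25) - 30 ≡ 24. → (25, 24)

(25, 24)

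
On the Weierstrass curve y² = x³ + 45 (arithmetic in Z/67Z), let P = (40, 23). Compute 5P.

(41, 31)

Double-and-add on 5 = (101)₂. Start with P = (40, 23) for the leading 1-bit.
double: tangent at (40, 23): λ = (3·40² + 0)/(2·23) ≡ 43/46. 46⁻¹ ≡ 51 (mod 67), so λ ≡ 43·51 ≡ 49.
  x = λ² - 40 - 40 = 2401 - 80 ≡ 43; y = λ·(40 - 43) - 23 ≡ 31. → (43, 31)
double: tangent at (43, 31): λ = (3·43² + 0)/(2·31) ≡ 53/62. 62⁻¹ ≡ 40 (mod 67), so λ ≡ 53·40 ≡ 43.
  x = λ² - 43 - 43 = 1849 - 86 ≡ 21; y = λ·(43 - 21) - 31 ≡ 44. → (21, 44)
add P: (21, 44) + (40, 23). λ = (23 - 44)/(40 - 21) ≡ 46/19 mod 67. 19⁻¹ ≡ 60 (mod 67), so λ ≡ 13.
  x = λ² - 21 - 40 = 169 - 61 ≡ 41; y = λ·(21 - 41) - 44 ≡ 31. → (41, 31)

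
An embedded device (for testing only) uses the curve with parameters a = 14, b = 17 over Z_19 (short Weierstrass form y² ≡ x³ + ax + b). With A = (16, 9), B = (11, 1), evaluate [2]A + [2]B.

First 2A:
Repeated addition: build up to 2A.
2A: tangent at (16, 9): λ = (3·16² + 14)/(2·9) ≡ 3/18. 18⁻¹ ≡ 18 (mod 19), so λ ≡ 3·18 ≡ 16.
  x = λ² - 16 - 16 = 256 - 32 ≡ 15; y = λ·(16 - 15) - 9 ≡ 7. → (15, 7)
2A = (15, 7).
Next 2B:
Repeated addition: build up to 2B.
2B: tangent at (11, 1): λ = (3·11² + 14)/(2·1) ≡ 16/2. 2⁻¹ ≡ 10 (mod 19), so λ ≡ 16·10 ≡ 8.
  x = λ² - 11 - 11 = 64 - 22 ≡ 4; y = λ·(11 - 4) - 1 ≡ 17. → (4, 17)
2B = (4, 17).
Finally 2A + 2B:
(15, 7) + (4, 17). λ = (17 - 7)/(4 - 15) ≡ 10/8 mod 19. 8⁻¹ ≡ 12 (mod 19) since 8·12 = 96 ≡ 1, so λ ≡ 6.
  x = λ² - 15 - 4 = 36 - 19 ≡ 17; y = λ·(15 - 17) - 7 ≡ 0. → (17, 0)

(17, 0)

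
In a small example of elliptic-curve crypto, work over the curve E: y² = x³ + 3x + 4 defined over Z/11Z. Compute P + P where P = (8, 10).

tangent at (8, 10): λ = (3·8² + 3)/(2·10) ≡ 8/9. 9⁻¹ ≡ 5 (mod 11) since 9·5 = 45 ≡ 1, so λ ≡ 8·5 ≡ 7.
  x = λ² - 8 - 8 = 49 - 16 ≡ 0; y = λ·(8 - 0) - 10 ≡ 2. → (0, 2)

(0, 2)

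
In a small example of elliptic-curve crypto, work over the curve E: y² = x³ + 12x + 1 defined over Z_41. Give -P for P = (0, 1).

-(0, 1) = (0, -1 mod 41) = (0, 40).

(0, 40)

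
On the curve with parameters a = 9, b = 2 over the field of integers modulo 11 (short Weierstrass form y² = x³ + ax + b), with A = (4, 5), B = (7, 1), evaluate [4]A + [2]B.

First 4A:
Repeated addition: build up to 4A.
2A: tangent at (4, 5): λ = (3·4² + 9)/(2·5) ≡ 2/10. 10⁻¹ ≡ 10 (mod 11) since 10·10 = 100 ≡ 1, so λ ≡ 2·10 ≡ 9.
  x = λ² - 4 - 4 = 81 - 8 ≡ 7; y = λ·(4 - 7) - 5 ≡ 1. → (7, 1)
3A: (7, 1) + (4, 5). λ = (5 - 1)/(4 - 7) ≡ 4/8 mod 11. 8⁻¹ ≡ 7 (mod 11) since 8·7 = 56 ≡ 1, so λ ≡ 6.
  x = λ² - 7 - 4 = 36 - 11 ≡ 3; y = λ·(7 - 3) - 1 ≡ 1. → (3, 1)
4A: (3, 1) + (4, 5). λ = (5 - 1)/(4 - 3) ≡ 4/1 mod 11. 1⁻¹ ≡ 1 (mod 11), so λ ≡ 4.
  x = λ² - 3 - 4 = 16 - 7 ≡ 9; y = λ·(3 - 9) - 1 ≡ 8. → (9, 8)
4A = (9, 8).
Next 2B:
Repeated addition: build up to 2B.
2B: tangent at (7, 1): λ = (3·7² + 9)/(2·1) ≡ 2/2. 2⁻¹ ≡ 6 (mod 11), so λ ≡ 2·6 ≡ 1.
  x = λ² - 7 - 7 = 1 - 14 ≡ 9; y = λ·(7 - 9) - 1 ≡ 8. → (9, 8)
2B = (9, 8).
Finally 4A + 2B:
tangent at (9, 8): λ = (3·9² + 9)/(2·8) ≡ 10/5. 5⁻¹ ≡ 9 (mod 11), so λ ≡ 10·9 ≡ 2.
  x = λ² - 9 - 9 = 4 - 18 ≡ 8; y = λ·(9 - 8) - 8 ≡ 5. → (8, 5)

(8, 5)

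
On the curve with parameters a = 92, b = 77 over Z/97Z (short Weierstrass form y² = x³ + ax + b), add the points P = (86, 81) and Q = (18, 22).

(57, 54)

(86, 81) + (18, 22). λ = (22 - 81)/(18 - 86) ≡ 38/29 mod 97. 29⁻¹ ≡ 87 (mod 97) since 29·87 = 2523 ≡ 1, so λ ≡ 8.
  x = λ² - 86 - 18 = 64 - 104 ≡ 57; y = λ·(86 - 57) - 81 ≡ 54. → (57, 54)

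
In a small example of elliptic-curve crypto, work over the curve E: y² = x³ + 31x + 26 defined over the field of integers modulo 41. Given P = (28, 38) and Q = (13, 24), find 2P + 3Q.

First 2P:
Repeated addition: build up to 2P.
2P: tangent at (28, 38): λ = (3·28² + 31)/(2·38) ≡ 5/35. 35⁻¹ ≡ 34 (mod 41), so λ ≡ 5·34 ≡ 6.
  x = λ² - 28 - 28 = 36 - 56 ≡ 21; y = λ·(28 - 21) - 38 ≡ 4. → (21, 4)
2P = (21, 4).
Next 3Q:
Repeated addition: build up to 3Q.
2Q: tangent at (13, 24): λ = (3·13² + 31)/(2·24) ≡ 5/7. 7⁻¹ ≡ 6 (mod 41) since 7·6 = 42 ≡ 1, so λ ≡ 5·6 ≡ 30.
  x = λ² - 13 - 13 = 900 - 26 ≡ 13; y = λ·(13 - 13) - 24 ≡ 17. → (13, 17)
3Q: (13, 17) + (13, 24): same x and y₁ ≡ -y₂, so the sum is O.
3Q = O.
Finally 2P + 3Q:
(21, 4) + O = (21, 4) (identity).

(21, 4)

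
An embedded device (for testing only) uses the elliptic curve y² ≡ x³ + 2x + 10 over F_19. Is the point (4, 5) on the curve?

yes

y² = 5² ≡ 6; x³ + 2x + 10 = 82 ≡ 6 (mod 19). 6 = 6.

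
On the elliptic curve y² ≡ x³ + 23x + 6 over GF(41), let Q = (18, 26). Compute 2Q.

tangent at (18, 26): λ = (3·18² + 23)/(2·26) ≡ 11/11. 11⁻¹ ≡ 15 (mod 41) since 11·15 = 165 ≡ 1, so λ ≡ 11·15 ≡ 1.
  x = λ² - 18 - 18 = 1 - 36 ≡ 6; y = λ·(18 - 6) - 26 ≡ 27. → (6, 27)

(6, 27)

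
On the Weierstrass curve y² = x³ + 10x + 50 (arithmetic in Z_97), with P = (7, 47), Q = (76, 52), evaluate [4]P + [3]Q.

(49, 72)

First 4P:
Repeated addition: build up to 4P.
2P: tangent at (7, 47): λ = (3·7² + 10)/(2·47) ≡ 60/94. 94⁻¹ ≡ 32 (mod 97) since 94·32 = 3008 ≡ 1, so λ ≡ 60·32 ≡ 77.
  x = λ² - 7 - 7 = 5929 - 14 ≡ 95; y = λ·(7 - 95) - 47 ≡ 64. → (95, 64)
3P: (95, 64) + (7, 47). λ = (47 - 64)/(7 - 95) ≡ 80/9 mod 97. 9⁻¹ ≡ 54 (mod 97), so λ ≡ 52.
  x = λ² - 95 - 7 = 2704 - 102 ≡ 80; y = λ·(95 - 80) - 64 ≡ 37. → (80, 37)
4P: (80, 37) + (7, 47). λ = (47 - 37)/(7 - 80) ≡ 10/24 mod 97. 24⁻¹ ≡ 93 (mod 97) since 24·93 = 2232 ≡ 1, so λ ≡ 57.
  x = λ² - 80 - 7 = 3249 - 87 ≡ 58; y = λ·(80 - 58) - 37 ≡ 53. → (58, 53)
4P = (58, 53).
Next 3Q:
Repeated addition: build up to 3Q.
2Q: tangent at (76, 52): λ = (3·76² + 10)/(2·52) ≡ 72/7. 7⁻¹ ≡ 14 (mod 97) since 7·14 = 98 ≡ 1, so λ ≡ 72·14 ≡ 38.
  x = λ² - 76 - 76 = 1444 - 152 ≡ 31; y = λ·(76 - 31) - 52 ≡ 9. → (31, 9)
3Q: (31, 9) + (76, 52). λ = (52 - 9)/(76 - 31) ≡ 43/45 mod 97. 45⁻¹ ≡ 69 (mod 97) since 45·69 = 3105 ≡ 1, so λ ≡ 57.
  x = λ² - 31 - 76 = 3249 - 107 ≡ 38; y = λ·(31 - 38) - 9 ≡ 77. → (38, 77)
3Q = (38, 77).
Finally 4P + 3Q:
(58, 53) + (38, 77). λ = (77 - 53)/(38 - 58) ≡ 24/77 mod 97. 77⁻¹ ≡ 63 (mod 97), so λ ≡ 57.
  x = λ² - 58 - 38 = 3249 - 96 ≡ 49; y = λ·(58 - 49) - 53 ≡ 72. → (49, 72)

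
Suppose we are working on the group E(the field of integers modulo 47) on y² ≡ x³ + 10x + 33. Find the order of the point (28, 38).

2P: tangent at (28, 38): λ = (3·28² + 10)/(2·38) ≡ 12/29. 29⁻¹ ≡ 13 (mod 47) since 29·13 = 377 ≡ 1, so λ ≡ 12·13 ≡ 15.
  x = λ² - 28 - 28 = 225 - 56 ≡ 28; y = λ·(28 - 28) - 38 ≡ 9. → (28, 9)
3P: (28, 9) + (28, 38): same x and y₁ ≡ -y₂, so the sum is 𝒪.
3P = 𝒪, so the order is 3.

3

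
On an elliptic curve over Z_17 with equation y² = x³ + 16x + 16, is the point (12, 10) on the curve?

yes

y² = 10² ≡ 15; x³ + 16x + 16 = 1936 ≡ 15 (mod 17). 15 = 15.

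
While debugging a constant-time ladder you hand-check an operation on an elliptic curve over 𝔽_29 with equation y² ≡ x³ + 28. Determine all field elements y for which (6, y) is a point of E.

none

x³ + 0x + 28 = 244 ≡ 12 (mod 29).
12 is a non-residue mod 29; no y exists.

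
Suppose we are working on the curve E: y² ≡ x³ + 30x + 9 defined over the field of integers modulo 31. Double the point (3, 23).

tangent at (3, 23): λ = (3·3² + 30)/(2·23) ≡ 26/15. 15⁻¹ ≡ 29 (mod 31) since 15·29 = 435 ≡ 1, so λ ≡ 26·29 ≡ 10.
  x = λ² - 3 - 3 = 100 - 6 ≡ 1; y = λ·(3 - 1) - 23 ≡ 28. → (1, 28)

(1, 28)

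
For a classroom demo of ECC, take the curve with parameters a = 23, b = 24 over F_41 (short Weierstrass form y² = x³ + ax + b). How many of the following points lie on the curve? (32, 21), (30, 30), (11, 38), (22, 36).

3

(32, 21): 21² ≡ 31, rhs ≡ 31 → on.
(30, 30): 30² ≡ 39, rhs ≡ 39 → on.
(11, 38): 38² ≡ 9, rhs ≡ 9 → on.
(22, 36): 36² ≡ 25, rhs ≡ 26 → off.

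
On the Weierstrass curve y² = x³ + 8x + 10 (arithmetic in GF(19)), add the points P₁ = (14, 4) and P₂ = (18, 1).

(14, 4) + (18, 1). λ = (1 - 4)/(18 - 14) ≡ 16/4 mod 19. 4⁻¹ ≡ 5 (mod 19) since 4·5 = 20 ≡ 1, so λ ≡ 4.
  x = λ² - 14 - 18 = 16 - 32 ≡ 3; y = λ·(14 - 3) - 4 ≡ 2. → (3, 2)

(3, 2)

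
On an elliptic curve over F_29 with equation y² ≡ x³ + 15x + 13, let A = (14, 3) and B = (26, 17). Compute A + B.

(14, 3) + (26, 17). λ = (17 - 3)/(26 - 14) ≡ 14/12 mod 29. 12⁻¹ ≡ 17 (mod 29), so λ ≡ 6.
  x = λ² - 14 - 26 = 36 - 40 ≡ 25; y = λ·(14 - 25) - 3 ≡ 18. → (25, 18)

(25, 18)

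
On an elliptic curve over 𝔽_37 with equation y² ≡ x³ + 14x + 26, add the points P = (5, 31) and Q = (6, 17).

(5, 31) + (6, 17). λ = (17 - 31)/(6 - 5) ≡ 23/1 mod 37. 1⁻¹ ≡ 1 (mod 37) since 1·1 = 1 ≡ 1, so λ ≡ 23.
  x = λ² - 5 - 6 = 529 - 11 ≡ 0; y = λ·(5 - 0) - 31 ≡ 10. → (0, 10)

(0, 10)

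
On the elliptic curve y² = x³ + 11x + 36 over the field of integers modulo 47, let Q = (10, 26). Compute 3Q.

(46, 27)

Repeated addition: build up to 3Q.
2Q: tangent at (10, 26): λ = (3·10² + 11)/(2·26) ≡ 29/5. 5⁻¹ ≡ 19 (mod 47), so λ ≡ 29·19 ≡ 34.
  x = λ² - 10 - 10 = 1156 - 20 ≡ 8; y = λ·(10 - 8) - 26 ≡ 42. → (8, 42)
3Q: (8, 42) + (10, 26). λ = (26 - 42)/(10 - 8) ≡ 31/2 mod 47. 2⁻¹ ≡ 24 (mod 47) since 2·24 = 48 ≡ 1, so λ ≡ 39.
  x = λ² - 8 - 10 = 1521 - 18 ≡ 46; y = λ·(8 - 46) - 42 ≡ 27. → (46, 27)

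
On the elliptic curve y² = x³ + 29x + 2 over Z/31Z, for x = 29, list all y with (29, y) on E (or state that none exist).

x³ + 29x + 2 = 25232 ≡ 29 (mod 31).
29 is a non-residue mod 31; no y exists.

none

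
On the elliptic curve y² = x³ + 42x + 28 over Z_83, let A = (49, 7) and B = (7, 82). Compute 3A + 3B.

(80, 37)

First 3A:
Repeated addition: build up to 3A.
2A: tangent at (49, 7): λ = (3·49² + 42)/(2·7) ≡ 24/14. 14⁻¹ ≡ 6 (mod 83), so λ ≡ 24·6 ≡ 61.
  x = λ² - 49 - 49 = 3721 - 98 ≡ 54; y = λ·(49 - 54) - 7 ≡ 20. → (54, 20)
3A: (54, 20) + (49, 7). λ = (7 - 20)/(49 - 54) ≡ 70/78 mod 83. 78⁻¹ ≡ 33 (mod 83), so λ ≡ 69.
  x = λ² - 54 - 49 = 4761 - 103 ≡ 10; y = λ·(54 - 10) - 20 ≡ 28. → (10, 28)
3A = (10, 28).
Next 3B:
Repeated addition: build up to 3B.
2B: tangent at (7, 82): λ = (3·7² + 42)/(2·82) ≡ 23/81. 81⁻¹ ≡ 41 (mod 83), so λ ≡ 23·41 ≡ 30.
  x = λ² - 7 - 7 = 900 - 14 ≡ 56; y = λ·(7 - 56) - 82 ≡ 25. → (56, 25)
3B: (56, 25) + (7, 82). λ = (82 - 25)/(7 - 56) ≡ 57/34 mod 83. 34⁻¹ ≡ 22 (mod 83), so λ ≡ 9.
  x = λ² - 56 - 7 = 81 - 63 ≡ 18; y = λ·(56 - 18) - 25 ≡ 68. → (18, 68)
3B = (18, 68).
Finally 3A + 3B:
(10, 28) + (18, 68). λ = (68 - 28)/(18 - 10) ≡ 40/8 mod 83. 8⁻¹ ≡ 52 (mod 83), so λ ≡ 5.
  x = λ² - 10 - 18 = 25 - 28 ≡ 80; y = λ·(10 - 80) - 28 ≡ 37. → (80, 37)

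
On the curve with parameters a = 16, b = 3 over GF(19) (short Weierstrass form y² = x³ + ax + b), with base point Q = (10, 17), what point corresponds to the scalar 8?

Repeated addition: build up to 8Q.
2Q: tangent at (10, 17): λ = (3·10² + 16)/(2·17) ≡ 12/15. 15⁻¹ ≡ 14 (mod 19) since 15·14 = 210 ≡ 1, so λ ≡ 12·14 ≡ 16.
  x = λ² - 10 - 10 = 256 - 20 ≡ 8; y = λ·(10 - 8) - 17 ≡ 15. → (8, 15)
3Q: (8, 15) + (10, 17). λ = (17 - 15)/(10 - 8) ≡ 2/2 mod 19. 2⁻¹ ≡ 10 (mod 19) since 2·10 = 20 ≡ 1, so λ ≡ 1.
  x = λ² - 8 - 10 = 1 - 18 ≡ 2; y = λ·(8 - 2) - 15 ≡ 10. → (2, 10)
4Q: (2, 10) + (10, 17). λ = (17 - 10)/(10 - 2) ≡ 7/8 mod 19. 8⁻¹ ≡ 12 (mod 19), so λ ≡ 8.
  x = λ² - 2 - 10 = 64 - 12 ≡ 14; y = λ·(2 - 14) - 10 ≡ 8. → (14, 8)
5Q: (14, 8) + (10, 17). λ = (17 - 8)/(10 - 14) ≡ 9/15 mod 19. 15⁻¹ ≡ 14 (mod 19) since 15·14 = 210 ≡ 1, so λ ≡ 12.
  x = λ² - 14 - 10 = 144 - 24 ≡ 6; y = λ·(14 - 6) - 8 ≡ 12. → (6, 12)
6Q: (6, 12) + (10, 17). λ = (17 - 12)/(10 - 6) ≡ 5/4 mod 19. 4⁻¹ ≡ 5 (mod 19), so λ ≡ 6.
  x = λ² - 6 - 10 = 36 - 16 ≡ 1; y = λ·(6 - 1) - 12 ≡ 18. → (1, 18)
7Q: (1, 18) + (10, 17). λ = (17 - 18)/(10 - 1) ≡ 18/9 mod 19. 9⁻¹ ≡ 17 (mod 19) since 9·17 = 153 ≡ 1, so λ ≡ 2.
  x = λ² - 1 - 10 = 4 - 11 ≡ 12; y = λ·(1 - 12) - 18 ≡ 17. → (12, 17)
8Q: (12, 17) + (10, 17). λ = (17 - 17)/(10 - 12) ≡ 0/17 mod 19. 17⁻¹ ≡ 9 (mod 19), so λ ≡ 0.
  x = λ² - 12 - 10 = 0 - 22 ≡ 16; y = λ·(12 - 16) - 17 ≡ 2. → (16, 2)

(16, 2)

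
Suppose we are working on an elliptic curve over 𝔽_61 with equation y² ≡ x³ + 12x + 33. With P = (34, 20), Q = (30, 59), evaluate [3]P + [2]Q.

(26, 32)

First 3P:
Repeated addition: build up to 3P.
2P: tangent at (34, 20): λ = (3·34² + 12)/(2·20) ≡ 3/40. 40⁻¹ ≡ 29 (mod 61) since 40·29 = 1160 ≡ 1, so λ ≡ 3·29 ≡ 26.
  x = λ² - 34 - 34 = 676 - 68 ≡ 59; y = λ·(34 - 59) - 20 ≡ 1. → (59, 1)
3P: (59, 1) + (34, 20). λ = (20 - 1)/(34 - 59) ≡ 19/36 mod 61. 36⁻¹ ≡ 39 (mod 61), so λ ≡ 9.
  x = λ² - 59 - 34 = 81 - 93 ≡ 49; y = λ·(59 - 49) - 1 ≡ 28. → (49, 28)
3P = (49, 28).
Next 2Q:
Repeated addition: build up to 2Q.
2Q: tangent at (30, 59): λ = (3·30² + 12)/(2·59) ≡ 28/57. 57⁻¹ ≡ 15 (mod 61) since 57·15 = 855 ≡ 1, so λ ≡ 28·15 ≡ 54.
  x = λ² - 30 - 30 = 2916 - 60 ≡ 50; y = λ·(30 - 50) - 59 ≡ 20. → (50, 20)
2Q = (50, 20).
Finally 3P + 2Q:
(49, 28) + (50, 20). λ = (20 - 28)/(50 - 49) ≡ 53/1 mod 61. 1⁻¹ ≡ 1 (mod 61), so λ ≡ 53.
  x = λ² - 49 - 50 = 2809 - 99 ≡ 26; y = λ·(49 - 26) - 28 ≡ 32. → (26, 32)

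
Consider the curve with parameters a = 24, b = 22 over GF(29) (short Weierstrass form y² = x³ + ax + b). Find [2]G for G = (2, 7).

(18, 14)

tangent at (2, 7): λ = (3·2² + 24)/(2·7) ≡ 7/14. 14⁻¹ ≡ 27 (mod 29) since 14·27 = 378 ≡ 1, so λ ≡ 7·27 ≡ 15.
  x = λ² - 2 - 2 = 225 - 4 ≡ 18; y = λ·(2 - 18) - 7 ≡ 14. → (18, 14)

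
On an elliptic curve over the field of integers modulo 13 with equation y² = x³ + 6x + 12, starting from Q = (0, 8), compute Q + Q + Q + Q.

(8, 0)

Double-and-add on 4 = (100)₂. Start with Q = (0, 8) for the leading 1-bit.
double: tangent at (0, 8): λ = (3·0² + 6)/(2·8) ≡ 6/3. 3⁻¹ ≡ 9 (mod 13), so λ ≡ 6·9 ≡ 2.
  x = λ² - 0 - 0 = 4 - 0 ≡ 4; y = λ·(0 - 4) - 8 ≡ 10. → (4, 10)
double: tangent at (4, 10): λ = (3·4² + 6)/(2·10) ≡ 2/7. 7⁻¹ ≡ 2 (mod 13) since 7·2 = 14 ≡ 1, so λ ≡ 2·2 ≡ 4.
  x = λ² - 4 - 4 = 16 - 8 ≡ 8; y = λ·(4 - 8) - 10 ≡ 0. → (8, 0)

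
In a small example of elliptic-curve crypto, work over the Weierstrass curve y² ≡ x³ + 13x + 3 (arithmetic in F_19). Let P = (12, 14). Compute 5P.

Repeated addition: build up to 5P.
2P: tangent at (12, 14): λ = (3·12² + 13)/(2·14) ≡ 8/9. 9⁻¹ ≡ 17 (mod 19), so λ ≡ 8·17 ≡ 3.
  x = λ² - 12 - 12 = 9 - 24 ≡ 4; y = λ·(12 - 4) - 14 ≡ 10. → (4, 10)
3P: (4, 10) + (12, 14). λ = (14 - 10)/(12 - 4) ≡ 4/8 mod 19. 8⁻¹ ≡ 12 (mod 19) since 8·12 = 96 ≡ 1, so λ ≡ 10.
  x = λ² - 4 - 12 = 100 - 16 ≡ 8; y = λ·(4 - 8) - 10 ≡ 7. → (8, 7)
4P: (8, 7) + (12, 14). λ = (14 - 7)/(12 - 8) ≡ 7/4 mod 19. 4⁻¹ ≡ 5 (mod 19) since 4·5 = 20 ≡ 1, so λ ≡ 16.
  x = λ² - 8 - 12 = 256 - 20 ≡ 8; y = λ·(8 - 8) - 7 ≡ 12. → (8, 12)
5P: (8, 12) + (12, 14). λ = (14 - 12)/(12 - 8) ≡ 2/4 mod 19. 4⁻¹ ≡ 5 (mod 19), so λ ≡ 10.
  x = λ² - 8 - 12 = 100 - 20 ≡ 4; y = λ·(8 - 4) - 12 ≡ 9. → (4, 9)

(4, 9)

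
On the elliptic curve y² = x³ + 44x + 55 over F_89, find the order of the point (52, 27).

2P: tangent at (52, 27): λ = (3·52² + 44)/(2·27) ≡ 57/54. 54⁻¹ ≡ 61 (mod 89) since 54·61 = 3294 ≡ 1, so λ ≡ 57·61 ≡ 6.
  x = λ² - 52 - 52 = 36 - 104 ≡ 21; y = λ·(52 - 21) - 27 ≡ 70. → (21, 70)
3P: (21, 70) + (52, 27). λ = (27 - 70)/(52 - 21) ≡ 46/31 mod 89. 31⁻¹ ≡ 23 (mod 89), so λ ≡ 79.
  x = λ² - 21 - 52 = 6241 - 73 ≡ 27; y = λ·(21 - 27) - 70 ≡ 79. → (27, 79)
4P: (27, 79) + (52, 27). λ = (27 - 79)/(52 - 27) ≡ 37/25 mod 89. 25⁻¹ ≡ 57 (mod 89) since 25·57 = 1425 ≡ 1, so λ ≡ 62.
  x = λ² - 27 - 52 = 3844 - 79 ≡ 27; y = λ·(27 - 27) - 79 ≡ 10. → (27, 10)
5P: (27, 10) + (52, 27). λ = (27 - 10)/(52 - 27) ≡ 17/25 mod 89. 25⁻¹ ≡ 57 (mod 89) since 25·57 = 1425 ≡ 1, so λ ≡ 79.
  x = λ² - 27 - 52 = 6241 - 79 ≡ 21; y = λ·(27 - 21) - 10 ≡ 19. → (21, 19)
6P: (21, 19) + (52, 27). λ = (27 - 19)/(52 - 21) ≡ 8/31 mod 89. 31⁻¹ ≡ 23 (mod 89), so λ ≡ 6.
  x = λ² - 21 - 52 = 36 - 73 ≡ 52; y = λ·(21 - 52) - 19 ≡ 62. → (52, 62)
7P: (52, 62) + (52, 27): same x and y₁ ≡ -y₂, so the sum is the point at infinity.
7P = the point at infinity, so the order is 7.

7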